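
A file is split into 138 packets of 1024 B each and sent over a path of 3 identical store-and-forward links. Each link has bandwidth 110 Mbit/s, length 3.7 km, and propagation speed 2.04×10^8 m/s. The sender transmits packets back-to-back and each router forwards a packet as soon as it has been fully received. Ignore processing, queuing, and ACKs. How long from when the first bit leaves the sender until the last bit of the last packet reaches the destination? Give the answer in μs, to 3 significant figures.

Per-hop transmission t_tx = L/R = 8192/110000000 = 74.4727 μs.
Per-hop propagation t_prop = 3700/204000000 = 18.1373 μs.
Pipeline fill: first packet needs 3·t_tx to clear all hops; remaining 137 packets each add one t_tx.
Total = (3+138-1)·t_tx + 3·t_prop = 140·74.4727 + 3·18.1373 = 10500 μs.

10500 μs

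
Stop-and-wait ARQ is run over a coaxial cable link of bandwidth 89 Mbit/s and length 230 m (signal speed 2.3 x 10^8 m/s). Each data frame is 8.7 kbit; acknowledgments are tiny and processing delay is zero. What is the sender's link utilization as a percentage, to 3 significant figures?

t_tx = L/R = 8700/89000000 = 9.77528e-05 s.
t_prop = 230/2.3e+08 = 1e-06 s; RTT = 2e-06 s.
Cycle = t_tx + RTT = 9.97528e-05 s.
Utilization = t_tx / cycle = 9.77528e-05/9.97528e-05 = 98.0 %.

98.0 %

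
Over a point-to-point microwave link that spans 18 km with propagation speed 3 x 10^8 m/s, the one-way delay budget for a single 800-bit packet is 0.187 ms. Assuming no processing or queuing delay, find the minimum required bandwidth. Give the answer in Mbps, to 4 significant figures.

6.299 Mbps

Propagation delay = 18000 / 300000000 = 0.06 ms.
Transmission budget = 0.187 − 0.06 = 0.127 ms.
R ≥ L / t_tx = 800 bits / 0.000127 s = 6.299 Mbps.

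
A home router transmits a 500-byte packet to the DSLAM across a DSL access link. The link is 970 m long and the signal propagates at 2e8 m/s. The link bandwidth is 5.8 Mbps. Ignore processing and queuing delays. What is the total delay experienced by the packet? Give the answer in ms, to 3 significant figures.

L = 500 × 8 = 4000 bits.
Transmission delay = L/R = 4000 / 5800000 = 0.689655 ms.
Propagation delay = d/s = 970 m / 200000000 m/s = 0.00485 ms.
Total = 0.695 ms.

0.695 ms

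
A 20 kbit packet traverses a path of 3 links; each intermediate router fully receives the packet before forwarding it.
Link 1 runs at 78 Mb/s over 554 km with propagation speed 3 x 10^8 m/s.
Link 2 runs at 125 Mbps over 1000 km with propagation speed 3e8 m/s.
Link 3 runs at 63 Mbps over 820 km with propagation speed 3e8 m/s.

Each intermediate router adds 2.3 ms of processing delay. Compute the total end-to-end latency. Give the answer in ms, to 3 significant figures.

L = 20000 bits.
Transmission delays (L/R per hop): 0.25641, 0.16, 0.31746 ms; sum = 0.733871 ms.
Propagation delays (d/s per hop): 1.84667, 3.33333, 2.73333 ms; sum = 7.91333 ms.
Processing at 2 router(s): 2 × 2.3 ms = 4.6 ms.
End-to-end = 13.2 ms.

13.2 ms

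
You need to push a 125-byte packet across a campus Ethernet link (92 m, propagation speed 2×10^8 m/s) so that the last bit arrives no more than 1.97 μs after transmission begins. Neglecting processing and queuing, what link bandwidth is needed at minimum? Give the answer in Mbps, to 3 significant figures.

662 Mbps

L = 1000 bits.
Propagation delay = 92 / 200000000 = 0.46 μs.
Transmission budget = 1.97 − 0.46 = 1.51 μs.
R ≥ L / t_tx = 1000 bits / 1.51e-06 s = 662 Mbps.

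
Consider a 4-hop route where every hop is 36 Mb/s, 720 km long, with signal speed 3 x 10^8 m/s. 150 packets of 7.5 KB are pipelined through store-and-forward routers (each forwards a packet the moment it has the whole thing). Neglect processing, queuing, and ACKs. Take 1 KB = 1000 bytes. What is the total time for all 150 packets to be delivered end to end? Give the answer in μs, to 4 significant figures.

264600 μs

Per-hop transmission t_tx = L/R = 60000/36000000 = 1666.67 μs.
Per-hop propagation t_prop = 720000/300000000 = 2400 μs.
Pipeline fill: first packet needs 4·t_tx to clear all hops; remaining 149 packets each add one t_tx.
Total = (4+150-1)·t_tx + 4·t_prop = 153·1666.67 + 4·2400 = 264600 μs.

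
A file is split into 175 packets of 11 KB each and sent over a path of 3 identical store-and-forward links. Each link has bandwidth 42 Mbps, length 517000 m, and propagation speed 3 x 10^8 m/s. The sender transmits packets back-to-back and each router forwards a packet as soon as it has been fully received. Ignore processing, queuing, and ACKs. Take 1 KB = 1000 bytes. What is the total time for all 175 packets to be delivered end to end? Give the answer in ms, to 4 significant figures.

376.0 ms

Per-hop transmission t_tx = L/R = 88000/42000000 = 2.09524 ms.
Per-hop propagation t_prop = 517000/300000000 = 1.72333 ms.
Pipeline fill: first packet needs 3·t_tx to clear all hops; remaining 174 packets each add one t_tx.
Total = (3+175-1)·t_tx + 3·t_prop = 177·2.09524 + 3·1.72333 = 376.0 ms.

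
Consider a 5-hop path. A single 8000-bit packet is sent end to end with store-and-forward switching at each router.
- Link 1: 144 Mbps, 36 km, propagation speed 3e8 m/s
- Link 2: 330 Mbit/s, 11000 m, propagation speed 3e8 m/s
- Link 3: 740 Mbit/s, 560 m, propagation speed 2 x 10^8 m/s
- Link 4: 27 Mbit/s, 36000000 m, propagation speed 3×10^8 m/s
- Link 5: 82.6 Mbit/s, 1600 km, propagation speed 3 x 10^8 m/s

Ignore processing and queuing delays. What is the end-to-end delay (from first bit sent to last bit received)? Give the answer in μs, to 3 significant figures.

126000 μs

Transmission delays (L/R per hop): 55.5556, 24.2424, 10.8108, 296.296, 96.8523 μs; sum = 483.757 μs.
Propagation delays (d/s per hop): 120, 36.6667, 2.8, 120000, 5333.33 μs; sum = 125493 μs.
End-to-end = 126000 μs.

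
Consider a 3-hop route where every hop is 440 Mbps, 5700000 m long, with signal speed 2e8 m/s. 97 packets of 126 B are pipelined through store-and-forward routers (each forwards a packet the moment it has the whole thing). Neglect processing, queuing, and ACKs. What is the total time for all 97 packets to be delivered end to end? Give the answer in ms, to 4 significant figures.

Per-hop transmission t_tx = L/R = 1008/440000000 = 0.00229091 ms.
Per-hop propagation t_prop = 5700000/200000000 = 28.5 ms.
Pipeline fill: first packet needs 3·t_tx to clear all hops; remaining 96 packets each add one t_tx.
Total = (3+97-1)·t_tx + 3·t_prop = 99·0.00229091 + 3·28.5 = 85.73 ms.

85.73 ms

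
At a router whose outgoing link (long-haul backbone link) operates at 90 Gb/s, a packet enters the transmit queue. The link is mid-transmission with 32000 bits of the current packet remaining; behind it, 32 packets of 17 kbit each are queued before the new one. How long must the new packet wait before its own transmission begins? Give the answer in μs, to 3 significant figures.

Each queued packet: L/R = 17000/90000000000 = 0.188889 μs.
32 queued → 6.04444 μs.
Plus remaining 32000 bits of current packet: 0.355556 μs.
Queuing delay = 6.40 μs.

6.40 μs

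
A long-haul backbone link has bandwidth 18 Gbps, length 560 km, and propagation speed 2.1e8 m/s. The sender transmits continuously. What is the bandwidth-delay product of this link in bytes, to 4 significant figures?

Propagation delay = 560000 / 210000000 = 0.00266667 s.
BDP = R × t_prop = 18000000000 × 0.00266667 = 48000000 bits.
In bytes: 48000000/8 = 6000000 bytes.

6000000 bytes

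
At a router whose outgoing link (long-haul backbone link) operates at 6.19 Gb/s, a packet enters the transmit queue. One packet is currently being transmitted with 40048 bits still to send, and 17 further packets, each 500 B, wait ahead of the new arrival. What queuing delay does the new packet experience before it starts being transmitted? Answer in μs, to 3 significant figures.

Each queued packet: L/R = 4000/6190000000 = 0.646204 μs.
17 queued → 10.9855 μs.
Plus remaining 40048 bits of current packet: 6.46979 μs.
Queuing delay = 17.5 μs.

17.5 μs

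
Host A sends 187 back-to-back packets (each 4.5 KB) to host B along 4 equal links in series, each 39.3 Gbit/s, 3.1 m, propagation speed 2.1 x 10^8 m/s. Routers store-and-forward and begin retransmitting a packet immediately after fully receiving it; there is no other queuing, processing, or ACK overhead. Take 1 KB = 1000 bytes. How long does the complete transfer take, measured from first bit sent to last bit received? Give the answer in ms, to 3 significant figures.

0.174 ms

Per-hop transmission t_tx = L/R = 36000/39300000000 = 0.000916031 ms.
Per-hop propagation t_prop = 3.1/210000000 = 1.47619e-05 ms.
Pipeline fill: first packet needs 4·t_tx to clear all hops; remaining 186 packets each add one t_tx.
Total = (4+187-1)·t_tx + 4·t_prop = 190·0.000916031 + 4·1.47619e-05 = 0.174 ms.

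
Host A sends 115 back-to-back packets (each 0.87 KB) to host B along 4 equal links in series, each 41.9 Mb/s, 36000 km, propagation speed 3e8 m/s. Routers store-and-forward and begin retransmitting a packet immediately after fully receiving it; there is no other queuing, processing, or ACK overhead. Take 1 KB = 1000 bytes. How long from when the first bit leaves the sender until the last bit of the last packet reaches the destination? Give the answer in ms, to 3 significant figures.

500 ms

Per-hop transmission t_tx = L/R = 6960/41900000 = 0.16611 ms.
Per-hop propagation t_prop = 36000000/300000000 = 120 ms.
Pipeline fill: first packet needs 4·t_tx to clear all hops; remaining 114 packets each add one t_tx.
Total = (4+115-1)·t_tx + 4·t_prop = 118·0.16611 + 4·120 = 500 ms.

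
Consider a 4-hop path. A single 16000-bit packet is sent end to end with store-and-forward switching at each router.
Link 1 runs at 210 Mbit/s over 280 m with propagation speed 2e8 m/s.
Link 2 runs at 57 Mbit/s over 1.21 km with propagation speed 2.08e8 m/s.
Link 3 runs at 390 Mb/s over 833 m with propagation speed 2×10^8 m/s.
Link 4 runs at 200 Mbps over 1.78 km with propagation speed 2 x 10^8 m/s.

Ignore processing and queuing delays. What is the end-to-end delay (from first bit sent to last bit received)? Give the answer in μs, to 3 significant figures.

498 μs

Transmission delays (L/R per hop): 76.1905, 280.702, 41.0256, 80 μs; sum = 477.918 μs.
Propagation delays (d/s per hop): 1.4, 5.81731, 4.165, 8.9 μs; sum = 20.2823 μs.
End-to-end = 498 μs.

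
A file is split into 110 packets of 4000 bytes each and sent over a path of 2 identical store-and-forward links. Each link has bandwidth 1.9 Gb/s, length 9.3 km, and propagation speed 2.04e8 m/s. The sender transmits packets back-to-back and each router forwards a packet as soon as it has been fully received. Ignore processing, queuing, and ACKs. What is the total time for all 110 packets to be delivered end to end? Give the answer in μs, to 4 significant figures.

Per-hop transmission t_tx = L/R = 32000/1900000000 = 16.8421 μs.
Per-hop propagation t_prop = 9300/204000000 = 45.5882 μs.
Pipeline fill: first packet needs 2·t_tx to clear all hops; remaining 109 packets each add one t_tx.
Total = (2+110-1)·t_tx + 2·t_prop = 111·16.8421 + 2·45.5882 = 1961 μs.

1961 μs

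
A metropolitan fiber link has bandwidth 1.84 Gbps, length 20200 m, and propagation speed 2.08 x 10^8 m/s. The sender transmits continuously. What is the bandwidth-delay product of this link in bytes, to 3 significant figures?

Propagation delay = 20200 / 208000000 = 9.71154e-05 s.
BDP = R × t_prop = 1840000000 × 9.71154e-05 = 178692 bits.
In bytes: 178692/8 = 22300 bytes.

22300 bytes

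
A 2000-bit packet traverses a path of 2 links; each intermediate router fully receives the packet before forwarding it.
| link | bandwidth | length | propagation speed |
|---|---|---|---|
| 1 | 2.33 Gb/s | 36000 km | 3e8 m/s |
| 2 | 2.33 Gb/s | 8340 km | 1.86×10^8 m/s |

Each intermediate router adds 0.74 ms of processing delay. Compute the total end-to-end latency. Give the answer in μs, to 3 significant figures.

Transmission delay per hop = L/R = 2000/2330000000 = 0.858369 μs; 2 hops → 1.71674 μs.
Propagation delays (d/s per hop): 120000, 44838.7 μs; sum = 164839 μs.
Processing at 1 router(s): 1 × 0.74 ms = 740 μs.
End-to-end = 166000 μs.

166000 μs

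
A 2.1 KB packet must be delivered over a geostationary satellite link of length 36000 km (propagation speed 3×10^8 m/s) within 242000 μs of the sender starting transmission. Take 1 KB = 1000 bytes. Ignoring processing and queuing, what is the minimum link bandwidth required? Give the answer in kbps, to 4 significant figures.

L = 16800 bits.
Propagation delay = 36000000 / 300000000 = 120000 μs.
Transmission budget = 242000 − 120000 = 122000 μs.
R ≥ L / t_tx = 16800 bits / 0.122 s = 137.7 kbps.

137.7 kbps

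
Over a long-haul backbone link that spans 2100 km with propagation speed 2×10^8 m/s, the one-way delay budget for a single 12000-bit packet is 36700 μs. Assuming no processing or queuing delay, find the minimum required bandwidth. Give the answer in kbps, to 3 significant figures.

458 kbps

Propagation delay = 2100000 / 200000000 = 10500 μs.
Transmission budget = 36700 − 10500 = 26200 μs.
R ≥ L / t_tx = 12000 bits / 0.0262 s = 458 kbps.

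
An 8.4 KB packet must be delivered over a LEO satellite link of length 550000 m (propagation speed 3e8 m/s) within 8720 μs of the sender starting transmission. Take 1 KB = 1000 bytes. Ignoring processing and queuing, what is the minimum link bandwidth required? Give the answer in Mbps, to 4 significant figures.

9.758 Mbps

L = 67200 bits.
Propagation delay = 550000 / 300000000 = 1833.33 μs.
Transmission budget = 8720 − 1833.33 = 6886.67 μs.
R ≥ L / t_tx = 67200 bits / 0.00688667 s = 9.758 Mbps.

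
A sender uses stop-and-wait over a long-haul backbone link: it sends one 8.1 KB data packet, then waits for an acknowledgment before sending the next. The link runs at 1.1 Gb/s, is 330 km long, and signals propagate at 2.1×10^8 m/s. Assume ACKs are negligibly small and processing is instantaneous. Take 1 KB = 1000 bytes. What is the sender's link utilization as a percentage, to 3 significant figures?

1.84 %

t_tx = L/R = 64800/1100000000 = 5.89091e-05 s.
t_prop = 330000/210000000 = 0.00157143 s; RTT = 0.00314286 s.
Cycle = t_tx + RTT = 0.00320177 s.
Utilization = t_tx / cycle = 5.89091e-05/0.00320177 = 1.84 %.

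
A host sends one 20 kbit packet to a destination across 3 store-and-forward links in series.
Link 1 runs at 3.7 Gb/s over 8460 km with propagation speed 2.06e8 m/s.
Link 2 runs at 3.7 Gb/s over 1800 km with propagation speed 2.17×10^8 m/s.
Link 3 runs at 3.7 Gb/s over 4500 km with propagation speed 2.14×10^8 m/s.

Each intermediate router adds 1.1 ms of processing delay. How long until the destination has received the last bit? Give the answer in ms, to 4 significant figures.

L = 20000 bits.
Transmission delay per hop = L/R = 20000/3700000000 = 0.00540541 ms; 3 hops → 0.0162162 ms.
Propagation delays (d/s per hop): 41.068, 8.29493, 21.028 ms; sum = 70.3909 ms.
Processing at 2 router(s): 2 × 1.1 ms = 2.2 ms.
End-to-end = 72.61 ms.

72.61 ms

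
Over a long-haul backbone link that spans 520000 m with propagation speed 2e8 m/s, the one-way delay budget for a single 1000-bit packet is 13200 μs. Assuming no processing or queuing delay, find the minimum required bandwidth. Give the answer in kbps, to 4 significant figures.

Propagation delay = 520000 / 200000000 = 2600 μs.
Transmission budget = 13200 − 2600 = 10600 μs.
R ≥ L / t_tx = 1000 bits / 0.0106 s = 94.34 kbps.

94.34 kbps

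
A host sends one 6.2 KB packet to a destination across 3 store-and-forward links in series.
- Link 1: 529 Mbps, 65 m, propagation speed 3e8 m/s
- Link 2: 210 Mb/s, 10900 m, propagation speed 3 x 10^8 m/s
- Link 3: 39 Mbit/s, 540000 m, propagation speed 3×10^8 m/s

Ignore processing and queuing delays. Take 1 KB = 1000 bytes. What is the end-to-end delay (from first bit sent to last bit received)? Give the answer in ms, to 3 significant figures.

L = 49600 bits.
Transmission delays (L/R per hop): 0.0937618, 0.23619, 1.27179 ms; sum = 1.60175 ms.
Propagation delays (d/s per hop): 0.000216667, 0.0363333, 1.8 ms; sum = 1.83655 ms.
End-to-end = 3.44 ms.

3.44 ms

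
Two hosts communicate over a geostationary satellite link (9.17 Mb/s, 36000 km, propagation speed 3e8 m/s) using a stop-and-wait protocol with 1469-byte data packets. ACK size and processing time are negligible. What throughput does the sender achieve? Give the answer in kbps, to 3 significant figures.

t_tx = L/R = 11752/9170000 = 0.00128157 s.
t_prop = 36000000/300000000 = 0.12 s; RTT = 0.24 s.
Cycle = t_tx + RTT = 0.241282 s.
Throughput = L / cycle = 11752 / 0.241282 = 48.7 kbps.

48.7 kbps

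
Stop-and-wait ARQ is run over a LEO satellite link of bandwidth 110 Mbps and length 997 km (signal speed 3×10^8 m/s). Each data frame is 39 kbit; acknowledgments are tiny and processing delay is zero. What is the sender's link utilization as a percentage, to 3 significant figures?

5.06 %

t_tx = L/R = 39000/110000000 = 0.000354545 s.
t_prop = 997000/300000000 = 0.00332333 s; RTT = 0.00664667 s.
Cycle = t_tx + RTT = 0.00700121 s.
Utilization = t_tx / cycle = 0.000354545/0.00700121 = 5.06 %.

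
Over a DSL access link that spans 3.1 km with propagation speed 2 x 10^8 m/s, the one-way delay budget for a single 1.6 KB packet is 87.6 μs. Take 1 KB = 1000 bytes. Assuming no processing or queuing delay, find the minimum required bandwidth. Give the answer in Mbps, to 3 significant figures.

L = 12800 bits.
Propagation delay = 3100 / 200000000 = 15.5 μs.
Transmission budget = 87.6 − 15.5 = 72.1 μs.
R ≥ L / t_tx = 12800 bits / 7.21e-05 s = 178 Mbps.

178 Mbps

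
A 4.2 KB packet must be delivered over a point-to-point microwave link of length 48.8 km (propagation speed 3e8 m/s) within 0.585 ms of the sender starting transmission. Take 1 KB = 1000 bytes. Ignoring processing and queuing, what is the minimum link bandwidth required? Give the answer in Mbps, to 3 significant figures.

L = 33600 bits.
Propagation delay = 48800 / 300000000 = 0.162667 ms.
Transmission budget = 0.585 − 0.162667 = 0.422333 ms.
R ≥ L / t_tx = 33600 bits / 0.000422333 s = 79.6 Mbps.

79.6 Mbps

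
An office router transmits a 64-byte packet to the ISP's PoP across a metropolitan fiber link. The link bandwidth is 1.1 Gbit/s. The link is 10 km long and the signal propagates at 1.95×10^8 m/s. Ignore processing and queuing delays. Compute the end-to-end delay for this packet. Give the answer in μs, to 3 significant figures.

L = 64 × 8 = 512 bits.
Transmission delay = L/R = 512 / 1100000000 = 0.465455 μs.
Propagation delay = d/s = 10000 m / 195000000 m/s = 51.2821 μs.
Total = 51.7 μs.

51.7 μs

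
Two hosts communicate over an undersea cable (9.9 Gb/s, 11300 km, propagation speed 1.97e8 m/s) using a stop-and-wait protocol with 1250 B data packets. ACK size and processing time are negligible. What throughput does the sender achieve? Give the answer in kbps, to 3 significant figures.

87.2 kbps

t_tx = L/R = 10000/9900000000 = 1.0101e-06 s.
t_prop = 11300000/197000000 = 0.0573604 s; RTT = 0.114721 s.
Cycle = t_tx + RTT = 0.114722 s.
Throughput = L / cycle = 10000 / 0.114722 = 87.2 kbps.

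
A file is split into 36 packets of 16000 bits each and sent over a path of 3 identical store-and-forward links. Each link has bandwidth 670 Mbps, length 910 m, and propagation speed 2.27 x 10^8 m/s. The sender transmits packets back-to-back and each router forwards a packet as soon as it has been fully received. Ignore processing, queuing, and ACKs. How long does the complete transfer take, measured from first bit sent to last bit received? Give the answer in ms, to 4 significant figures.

Per-hop transmission t_tx = L/R = 16000/670000000 = 0.0238806 ms.
Per-hop propagation t_prop = 910/227000000 = 0.00400881 ms.
Pipeline fill: first packet needs 3·t_tx to clear all hops; remaining 35 packets each add one t_tx.
Total = (3+36-1)·t_tx + 3·t_prop = 38·0.0238806 + 3·0.00400881 = 0.9195 ms.

0.9195 ms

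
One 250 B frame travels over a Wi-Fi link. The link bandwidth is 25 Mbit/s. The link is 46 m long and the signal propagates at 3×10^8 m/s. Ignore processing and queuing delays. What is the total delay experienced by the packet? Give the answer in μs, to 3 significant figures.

L = 250 × 8 = 2000 bits.
Transmission delay = L/R = 2000 / 25000000 = 80 μs.
Propagation delay = d/s = 46 m / 300000000 m/s = 0.153333 μs.
Total = 80.2 μs.

80.2 μs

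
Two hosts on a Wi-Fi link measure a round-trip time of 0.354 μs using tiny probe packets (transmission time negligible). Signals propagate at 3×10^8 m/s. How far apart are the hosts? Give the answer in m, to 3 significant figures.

One-way propagation = RTT/2 = 0.177 μs.
d = s × t = 300000000 × 1.77e-07 = 53.1 m.

53.1 m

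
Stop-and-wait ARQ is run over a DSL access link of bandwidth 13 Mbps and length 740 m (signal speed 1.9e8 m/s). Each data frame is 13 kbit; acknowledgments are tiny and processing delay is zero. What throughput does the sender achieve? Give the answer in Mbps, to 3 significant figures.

t_tx = L/R = 13000/13000000 = 0.001 s.
t_prop = 740/190000000 = 3.89474e-06 s; RTT = 7.78947e-06 s.
Cycle = t_tx + RTT = 0.00100779 s.
Throughput = L / cycle = 13000 / 0.00100779 = 12.9 Mbps.

12.9 Mbps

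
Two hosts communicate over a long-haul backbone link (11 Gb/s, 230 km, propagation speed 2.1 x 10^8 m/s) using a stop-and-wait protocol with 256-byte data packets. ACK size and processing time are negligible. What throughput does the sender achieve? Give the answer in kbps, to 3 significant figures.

t_tx = L/R = 2048/11000000000 = 1.86182e-07 s.
t_prop = 230000/210000000 = 0.00109524 s; RTT = 0.00219048 s.
Cycle = t_tx + RTT = 0.00219066 s.
Throughput = L / cycle = 2048 / 0.00219066 = 935 kbps.

935 kbps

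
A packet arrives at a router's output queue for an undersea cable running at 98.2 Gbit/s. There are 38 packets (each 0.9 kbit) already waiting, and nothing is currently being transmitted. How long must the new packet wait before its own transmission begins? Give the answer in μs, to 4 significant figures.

Each queued packet: L/R = 900/98200000000 = 0.00916497 μs.
38 queued → 0.348269 μs.
Queuing delay = 0.3483 μs.

0.3483 μs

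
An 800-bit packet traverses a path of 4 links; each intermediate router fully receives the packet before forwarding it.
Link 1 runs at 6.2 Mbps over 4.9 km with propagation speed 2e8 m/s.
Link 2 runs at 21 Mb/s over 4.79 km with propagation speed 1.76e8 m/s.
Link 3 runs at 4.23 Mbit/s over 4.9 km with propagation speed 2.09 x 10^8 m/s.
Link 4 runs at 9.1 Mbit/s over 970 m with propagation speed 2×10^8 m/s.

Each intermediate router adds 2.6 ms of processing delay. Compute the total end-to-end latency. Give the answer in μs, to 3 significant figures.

8320 μs

Transmission delays (L/R per hop): 129.032, 38.0952, 189.125, 87.9121 μs; sum = 444.165 μs.
Propagation delays (d/s per hop): 24.5, 27.2159, 23.445, 4.85 μs; sum = 80.0109 μs.
Processing at 3 router(s): 3 × 2.6 ms = 7800 μs.
End-to-end = 8320 μs.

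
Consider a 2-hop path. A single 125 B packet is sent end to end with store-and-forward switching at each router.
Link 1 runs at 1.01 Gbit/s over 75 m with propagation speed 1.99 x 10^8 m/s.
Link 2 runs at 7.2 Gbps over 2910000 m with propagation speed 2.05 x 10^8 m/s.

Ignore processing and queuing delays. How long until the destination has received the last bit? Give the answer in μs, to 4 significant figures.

14200 μs

L = 125 × 8 = 1000 bits.
Transmission delays (L/R per hop): 0.990099, 0.138889 μs; sum = 1.12899 μs.
Propagation delays (d/s per hop): 0.376884, 14195.1 μs; sum = 14195.5 μs.
End-to-end = 14200 μs.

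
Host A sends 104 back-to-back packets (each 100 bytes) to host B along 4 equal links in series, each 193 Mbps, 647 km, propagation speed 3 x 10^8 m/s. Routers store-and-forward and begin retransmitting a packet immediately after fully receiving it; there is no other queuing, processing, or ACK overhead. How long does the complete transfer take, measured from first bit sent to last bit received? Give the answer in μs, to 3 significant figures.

Per-hop transmission t_tx = L/R = 800/193000000 = 4.14508 μs.
Per-hop propagation t_prop = 647000/300000000 = 2156.67 μs.
Pipeline fill: first packet needs 4·t_tx to clear all hops; remaining 103 packets each add one t_tx.
Total = (4+104-1)·t_tx + 4·t_prop = 107·4.14508 + 4·2156.67 = 9070 μs.

9070 μs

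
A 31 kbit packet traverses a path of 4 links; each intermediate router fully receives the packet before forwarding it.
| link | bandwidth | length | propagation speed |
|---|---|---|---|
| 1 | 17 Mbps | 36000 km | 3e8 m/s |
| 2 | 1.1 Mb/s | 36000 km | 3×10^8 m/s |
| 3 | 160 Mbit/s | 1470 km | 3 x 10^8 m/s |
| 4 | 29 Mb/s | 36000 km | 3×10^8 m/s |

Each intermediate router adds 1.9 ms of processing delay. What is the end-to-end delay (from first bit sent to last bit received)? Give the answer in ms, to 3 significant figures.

L = 31000 bits.
Transmission delays (L/R per hop): 1.82353, 28.1818, 0.19375, 1.06897 ms; sum = 31.2681 ms.
Propagation delays (d/s per hop): 120, 120, 4.9, 120 ms; sum = 364.9 ms.
Processing at 3 router(s): 3 × 1.9 ms = 5.7 ms.
End-to-end = 402 ms.

402 ms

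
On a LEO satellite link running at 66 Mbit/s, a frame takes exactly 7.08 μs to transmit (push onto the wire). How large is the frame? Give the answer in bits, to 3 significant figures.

467 bits

L = R × t_tx = 66000000 b/s × 7.08e-06 s = 467.28 bits.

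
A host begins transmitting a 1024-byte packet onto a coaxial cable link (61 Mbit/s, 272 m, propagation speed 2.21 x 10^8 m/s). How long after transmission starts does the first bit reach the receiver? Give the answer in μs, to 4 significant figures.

1.231 μs

First bit experiences only propagation delay: d/s = 272/221000000 = 1.231 μs.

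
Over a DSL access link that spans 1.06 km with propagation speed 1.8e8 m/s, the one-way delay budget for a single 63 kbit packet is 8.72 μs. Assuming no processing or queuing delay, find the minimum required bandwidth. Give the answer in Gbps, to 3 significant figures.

22.3 Gbps

Propagation delay = 1060 / 180000000 = 5.88889 μs.
Transmission budget = 8.72 − 5.88889 = 2.83111 μs.
R ≥ L / t_tx = 63000 bits / 2.83111e-06 s = 22.3 Gbps.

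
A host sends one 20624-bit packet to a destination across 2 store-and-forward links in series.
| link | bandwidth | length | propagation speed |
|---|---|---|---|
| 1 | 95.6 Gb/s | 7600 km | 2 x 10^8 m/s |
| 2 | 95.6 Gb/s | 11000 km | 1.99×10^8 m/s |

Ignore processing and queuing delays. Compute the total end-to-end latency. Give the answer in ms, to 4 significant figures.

Transmission delay per hop = L/R = 20624/95600000000 = 0.000215732 ms; 2 hops → 0.000431464 ms.
Propagation delays (d/s per hop): 38, 55.2764 ms; sum = 93.2764 ms.
End-to-end = 93.28 ms.

93.28 ms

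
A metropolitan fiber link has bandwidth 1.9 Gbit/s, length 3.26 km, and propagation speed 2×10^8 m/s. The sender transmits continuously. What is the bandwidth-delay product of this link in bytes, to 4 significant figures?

Propagation delay = 3260 / 200000000 = 1.63e-05 s.
BDP = R × t_prop = 1900000000 × 1.63e-05 = 30970 bits.
In bytes: 30970/8 = 3871 bytes.

3871 bytes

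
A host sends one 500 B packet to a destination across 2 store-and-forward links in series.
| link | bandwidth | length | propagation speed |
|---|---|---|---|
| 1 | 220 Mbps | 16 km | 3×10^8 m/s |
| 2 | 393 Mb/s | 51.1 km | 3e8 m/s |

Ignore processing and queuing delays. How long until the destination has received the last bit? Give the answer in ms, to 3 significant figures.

0.252 ms

L = 500 × 8 = 4000 bits.
Transmission delays (L/R per hop): 0.0181818, 0.0101781 ms; sum = 0.0283599 ms.
Propagation delays (d/s per hop): 0.0533333, 0.170333 ms; sum = 0.223667 ms.
End-to-end = 0.252 ms.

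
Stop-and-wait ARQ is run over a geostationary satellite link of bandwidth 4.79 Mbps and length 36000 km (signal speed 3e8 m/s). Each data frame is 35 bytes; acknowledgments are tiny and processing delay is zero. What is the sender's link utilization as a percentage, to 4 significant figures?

0.02435 %

t_tx = L/R = 280/4790000 = 5.84551e-05 s.
t_prop = 36000000/300000000 = 0.12 s; RTT = 0.24 s.
Cycle = t_tx + RTT = 0.240058 s.
Utilization = t_tx / cycle = 5.84551e-05/0.240058 = 0.02435 %.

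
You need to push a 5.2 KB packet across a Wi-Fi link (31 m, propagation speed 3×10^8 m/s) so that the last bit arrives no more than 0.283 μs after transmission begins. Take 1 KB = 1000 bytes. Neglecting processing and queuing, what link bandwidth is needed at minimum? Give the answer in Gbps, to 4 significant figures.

231.5 Gbps

L = 41600 bits.
Propagation delay = 31 / 300000000 = 0.103333 μs.
Transmission budget = 0.283 − 0.103333 = 0.179667 μs.
R ≥ L / t_tx = 41600 bits / 1.79667e-07 s = 231.5 Gbps.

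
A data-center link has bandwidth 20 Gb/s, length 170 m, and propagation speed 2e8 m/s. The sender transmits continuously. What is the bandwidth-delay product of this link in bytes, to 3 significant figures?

2130 bytes

Propagation delay = 170 / 200000000 = 8.5e-07 s.
BDP = R × t_prop = 20000000000 × 8.5e-07 = 17000 bits.
In bytes: 17000/8 = 2130 bytes.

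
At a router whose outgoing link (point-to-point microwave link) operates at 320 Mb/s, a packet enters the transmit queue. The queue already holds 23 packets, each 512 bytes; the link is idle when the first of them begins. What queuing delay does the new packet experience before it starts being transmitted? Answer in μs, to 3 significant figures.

294 μs

Each queued packet: L/R = 4096/320000000 = 12.8 μs.
23 queued → 294.4 μs.
Queuing delay = 294 μs.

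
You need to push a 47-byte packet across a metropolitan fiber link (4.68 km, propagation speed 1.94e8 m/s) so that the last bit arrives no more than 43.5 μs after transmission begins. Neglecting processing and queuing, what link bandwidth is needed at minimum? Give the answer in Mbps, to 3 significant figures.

L = 376 bits.
Propagation delay = 4680 / 194000000 = 24.1237 μs.
Transmission budget = 43.5 − 24.1237 = 19.3763 μs.
R ≥ L / t_tx = 376 bits / 1.93763e-05 s = 19.4 Mbps.

19.4 Mbps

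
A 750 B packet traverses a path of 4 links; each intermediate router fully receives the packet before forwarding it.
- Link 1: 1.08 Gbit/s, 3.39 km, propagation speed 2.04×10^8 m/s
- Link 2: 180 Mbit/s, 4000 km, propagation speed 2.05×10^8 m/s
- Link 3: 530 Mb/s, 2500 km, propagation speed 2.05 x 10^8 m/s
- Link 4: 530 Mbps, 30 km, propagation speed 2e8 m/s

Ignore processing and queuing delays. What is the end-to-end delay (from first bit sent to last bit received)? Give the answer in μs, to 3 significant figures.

L = 750 × 8 = 6000 bits.
Transmission delays (L/R per hop): 5.55556, 33.3333, 11.3208, 11.3208 μs; sum = 61.5304 μs.
Propagation delays (d/s per hop): 16.6176, 19512.2, 12195.1, 150 μs; sum = 31873.9 μs.
End-to-end = 31900 μs.

31900 μs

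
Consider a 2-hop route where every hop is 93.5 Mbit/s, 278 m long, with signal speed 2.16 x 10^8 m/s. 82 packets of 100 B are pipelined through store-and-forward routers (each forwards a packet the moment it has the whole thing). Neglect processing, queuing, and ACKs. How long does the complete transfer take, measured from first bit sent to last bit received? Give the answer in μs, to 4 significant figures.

712.7 μs

Per-hop transmission t_tx = L/R = 800/93500000 = 8.55615 μs.
Per-hop propagation t_prop = 278/216000000 = 1.28704 μs.
Pipeline fill: first packet needs 2·t_tx to clear all hops; remaining 81 packets each add one t_tx.
Total = (2+82-1)·t_tx + 2·t_prop = 83·8.55615 + 2·1.28704 = 712.7 μs.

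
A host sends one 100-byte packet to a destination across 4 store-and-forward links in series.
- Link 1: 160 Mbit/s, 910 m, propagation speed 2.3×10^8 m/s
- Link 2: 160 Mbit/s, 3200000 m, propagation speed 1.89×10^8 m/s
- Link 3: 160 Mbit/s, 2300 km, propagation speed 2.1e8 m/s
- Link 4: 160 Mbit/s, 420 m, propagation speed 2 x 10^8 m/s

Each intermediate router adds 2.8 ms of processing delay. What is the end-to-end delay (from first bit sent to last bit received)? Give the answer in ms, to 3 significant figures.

36.3 ms

L = 100 × 8 = 800 bits.
Transmission delay per hop = L/R = 800/160000000 = 0.005 ms; 4 hops → 0.02 ms.
Propagation delays (d/s per hop): 0.00395652, 16.9312, 10.9524, 0.0021 ms; sum = 27.8897 ms.
Processing at 3 router(s): 3 × 2.8 ms = 8.4 ms.
End-to-end = 36.3 ms.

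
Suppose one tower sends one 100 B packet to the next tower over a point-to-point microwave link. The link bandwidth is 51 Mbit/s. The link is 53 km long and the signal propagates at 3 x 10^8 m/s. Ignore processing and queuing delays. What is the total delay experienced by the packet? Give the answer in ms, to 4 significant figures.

0.1924 ms

L = 100 × 8 = 800 bits.
Transmission delay = L/R = 800 / 51000000 = 0.0156863 ms.
Propagation delay = d/s = 53000 m / 300000000 m/s = 0.176667 ms.
Total = 0.1924 ms.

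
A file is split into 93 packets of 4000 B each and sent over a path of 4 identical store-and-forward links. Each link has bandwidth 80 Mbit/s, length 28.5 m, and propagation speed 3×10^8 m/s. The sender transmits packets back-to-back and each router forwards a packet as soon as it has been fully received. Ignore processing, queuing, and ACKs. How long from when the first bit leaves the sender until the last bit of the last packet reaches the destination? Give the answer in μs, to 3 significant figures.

Per-hop transmission t_tx = L/R = 32000/80000000 = 400 μs.
Per-hop propagation t_prop = 28.5/300000000 = 0.095 μs.
Pipeline fill: first packet needs 4·t_tx to clear all hops; remaining 92 packets each add one t_tx.
Total = (4+93-1)·t_tx + 4·t_prop = 96·400 + 4·0.095 = 38400 μs.

38400 μs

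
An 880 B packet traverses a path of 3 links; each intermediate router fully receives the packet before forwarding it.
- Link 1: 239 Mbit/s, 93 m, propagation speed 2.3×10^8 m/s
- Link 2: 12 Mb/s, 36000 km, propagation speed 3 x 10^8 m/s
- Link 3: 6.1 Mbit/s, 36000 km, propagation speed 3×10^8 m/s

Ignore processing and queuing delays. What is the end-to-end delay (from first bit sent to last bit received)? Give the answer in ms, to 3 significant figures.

L = 880 × 8 = 7040 bits.
Transmission delays (L/R per hop): 0.0294561, 0.586667, 1.1541 ms; sum = 1.77022 ms.
Propagation delays (d/s per hop): 0.000404348, 120, 120 ms; sum = 240 ms.
End-to-end = 242 ms.

242 ms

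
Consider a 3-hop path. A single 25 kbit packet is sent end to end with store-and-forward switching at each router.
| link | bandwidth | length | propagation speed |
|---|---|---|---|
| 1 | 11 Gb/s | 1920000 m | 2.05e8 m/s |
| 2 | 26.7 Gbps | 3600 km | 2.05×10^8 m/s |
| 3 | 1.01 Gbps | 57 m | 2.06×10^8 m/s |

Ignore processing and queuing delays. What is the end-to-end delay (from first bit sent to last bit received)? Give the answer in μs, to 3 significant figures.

L = 25000 bits.
Transmission delays (L/R per hop): 2.27273, 0.93633, 24.7525 μs; sum = 27.9615 μs.
Propagation delays (d/s per hop): 9365.85, 17561, 0.276699 μs; sum = 26927.1 μs.
End-to-end = 27000 μs.

27000 μs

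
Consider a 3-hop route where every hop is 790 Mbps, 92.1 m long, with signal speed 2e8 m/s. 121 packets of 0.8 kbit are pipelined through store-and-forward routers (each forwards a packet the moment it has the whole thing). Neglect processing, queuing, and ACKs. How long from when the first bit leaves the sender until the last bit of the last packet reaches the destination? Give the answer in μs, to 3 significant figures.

126 μs

Per-hop transmission t_tx = L/R = 800/790000000 = 1.01266 μs.
Per-hop propagation t_prop = 92.1/200000000 = 0.4605 μs.
Pipeline fill: first packet needs 3·t_tx to clear all hops; remaining 120 packets each add one t_tx.
Total = (3+121-1)·t_tx + 3·t_prop = 123·1.01266 + 3·0.4605 = 126 μs.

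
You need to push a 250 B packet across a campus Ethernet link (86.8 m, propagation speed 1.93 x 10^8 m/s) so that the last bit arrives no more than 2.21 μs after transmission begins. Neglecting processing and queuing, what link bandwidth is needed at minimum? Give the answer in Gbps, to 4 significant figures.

L = 2000 bits.
Propagation delay = 86.8 / 193000000 = 0.449741 μs.
Transmission budget = 2.21 − 0.449741 = 1.76026 μs.
R ≥ L / t_tx = 2000 bits / 1.76026e-06 s = 1.136 Gbps.

1.136 Gbps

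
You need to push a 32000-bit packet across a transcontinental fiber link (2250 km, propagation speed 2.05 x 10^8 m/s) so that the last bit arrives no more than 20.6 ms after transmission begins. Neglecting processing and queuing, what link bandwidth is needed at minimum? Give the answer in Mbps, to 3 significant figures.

3.32 Mbps

Propagation delay = 2250000 / 2.05e+08 = 10.9756 ms.
Transmission budget = 20.6 − 10.9756 = 9.62439 ms.
R ≥ L / t_tx = 32000 bits / 0.00962439 s = 3.32 Mbps.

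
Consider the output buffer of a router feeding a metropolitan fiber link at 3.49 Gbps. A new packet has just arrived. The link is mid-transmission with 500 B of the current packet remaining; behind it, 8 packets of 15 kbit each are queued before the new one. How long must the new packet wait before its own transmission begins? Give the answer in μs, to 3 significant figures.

Each queued packet: L/R = 15000/3490000000 = 4.29799 μs.
8 queued → 34.384 μs.
Plus remaining 4000 bits of current packet: 1.14613 μs.
Queuing delay = 35.5 μs.

35.5 μs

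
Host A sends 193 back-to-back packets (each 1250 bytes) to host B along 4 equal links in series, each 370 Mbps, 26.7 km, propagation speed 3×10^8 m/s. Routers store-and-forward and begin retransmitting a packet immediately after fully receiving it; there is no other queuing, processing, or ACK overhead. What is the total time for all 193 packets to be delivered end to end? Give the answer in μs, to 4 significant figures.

Per-hop transmission t_tx = L/R = 10000/370000000 = 27.027 μs.
Per-hop propagation t_prop = 26700/300000000 = 89 μs.
Pipeline fill: first packet needs 4·t_tx to clear all hops; remaining 192 packets each add one t_tx.
Total = (4+193-1)·t_tx + 4·t_prop = 196·27.027 + 4·89 = 5653 μs.

5653 μs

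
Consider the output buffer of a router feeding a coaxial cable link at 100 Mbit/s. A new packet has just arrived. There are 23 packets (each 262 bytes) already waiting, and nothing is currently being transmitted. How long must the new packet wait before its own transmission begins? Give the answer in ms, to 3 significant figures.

Each queued packet: L/R = 2096/100000000 = 0.02096 ms.
23 queued → 0.48208 ms.
Queuing delay = 0.482 ms.

0.482 ms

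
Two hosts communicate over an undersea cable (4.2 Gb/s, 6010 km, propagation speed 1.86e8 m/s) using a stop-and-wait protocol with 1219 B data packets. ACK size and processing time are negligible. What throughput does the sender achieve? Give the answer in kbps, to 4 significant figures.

150.9 kbps

t_tx = L/R = 9752/4200000000 = 2.3219e-06 s.
t_prop = 6010000/186000000 = 0.0323118 s; RTT = 0.0646237 s.
Cycle = t_tx + RTT = 0.064626 s.
Throughput = L / cycle = 9752 / 0.064626 = 150.9 kbps.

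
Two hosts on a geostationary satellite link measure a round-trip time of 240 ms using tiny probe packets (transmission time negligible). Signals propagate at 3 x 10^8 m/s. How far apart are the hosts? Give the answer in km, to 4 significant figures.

36000 km

One-way propagation = RTT/2 = 120 ms.
d = s × t = 300000000 × 0.12 = 36000 km.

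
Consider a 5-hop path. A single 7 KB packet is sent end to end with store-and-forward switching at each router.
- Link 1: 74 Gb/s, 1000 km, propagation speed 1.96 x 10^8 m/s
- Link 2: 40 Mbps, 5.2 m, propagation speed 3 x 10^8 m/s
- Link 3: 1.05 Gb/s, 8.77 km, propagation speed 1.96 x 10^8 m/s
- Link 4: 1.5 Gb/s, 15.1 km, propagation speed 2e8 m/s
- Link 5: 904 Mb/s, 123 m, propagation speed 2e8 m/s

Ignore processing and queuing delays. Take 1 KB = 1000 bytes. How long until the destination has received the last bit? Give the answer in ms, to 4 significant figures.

6.776 ms

L = 56000 bits.
Transmission delays (L/R per hop): 0.000756757, 1.4, 0.0533333, 0.0373333, 0.0619469 ms; sum = 1.55337 ms.
Propagation delays (d/s per hop): 5.10204, 1.73333e-05, 0.0447449, 0.0755, 0.000615 ms; sum = 5.22292 ms.
End-to-end = 6.776 ms.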